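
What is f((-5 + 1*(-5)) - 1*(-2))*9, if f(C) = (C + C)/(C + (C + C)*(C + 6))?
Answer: -6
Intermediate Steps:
f(C) = 2*C/(C + 2*C*(6 + C)) (f(C) = (2*C)/(C + (2*C)*(6 + C)) = (2*C)/(C + 2*C*(6 + C)) = 2*C/(C + 2*C*(6 + C)))
f((-5 + 1*(-5)) - 1*(-2))*9 = (2/(13 + 2*((-5 + 1*(-5)) - 1*(-2))))*9 = (2/(13 + 2*((-5 - 5) + 2)))*9 = (2/(13 + 2*(-10 + 2)))*9 = (2/(13 + 2*(-8)))*9 = (2/(13 - 16))*9 = (2/(-3))*9 = (2*(-⅓))*9 = -⅔*9 = -6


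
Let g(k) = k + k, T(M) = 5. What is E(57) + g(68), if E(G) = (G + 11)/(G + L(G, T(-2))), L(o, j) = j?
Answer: 4250/31 ≈ 137.10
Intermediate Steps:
g(k) = 2*k
E(G) = (11 + G)/(5 + G) (E(G) = (G + 11)/(G + 5) = (11 + G)/(5 + G))
E(57) + g(68) = (11 + 57)/(5 + 57) + 2*68 = 68/62 + 136 = (1/62)*68 + 136 = 34/31 + 136 = 4250/31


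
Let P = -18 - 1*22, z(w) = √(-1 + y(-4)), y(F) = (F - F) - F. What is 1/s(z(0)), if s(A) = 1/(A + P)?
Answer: -40 + √3 ≈ -38.268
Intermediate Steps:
y(F) = -F (y(F) = 0 - F = -F)
z(w) = √3 (z(w) = √(-1 - 1*(-4)) = √(-1 + 4) = √3)
P = -40 (P = -18 - 22 = -40)
s(A) = 1/(-40 + A) (s(A) = 1/(A - 40) = 1/(-40 + A))
1/s(z(0)) = 1/(1/(-40 + √3)) = -40 + √3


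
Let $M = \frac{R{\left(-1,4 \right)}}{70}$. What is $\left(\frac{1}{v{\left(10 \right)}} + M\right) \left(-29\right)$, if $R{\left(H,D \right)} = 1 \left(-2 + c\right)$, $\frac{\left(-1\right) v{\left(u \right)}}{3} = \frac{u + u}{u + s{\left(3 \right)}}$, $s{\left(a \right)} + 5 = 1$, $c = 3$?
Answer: $\frac{87}{35} \approx 2.4857$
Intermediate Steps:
$s{\left(a \right)} = -4$ ($s{\left(a \right)} = -5 + 1 = -4$)
$v{\left(u \right)} = - \frac{6 u}{-4 + u}$ ($v{\left(u \right)} = - 3 \frac{u + u}{u - 4} = - 3 \frac{2 u}{-4 + u} = - \frac{6 u}{-4 + u}$)
$R{\left(H,D \right)} = 1$ ($R{\left(H,D \right)} = 1 \left(-2 + 3\right) = 1 \cdot 1 = 1$)
$M = \frac{1}{70}$ ($M = 1 \cdot \frac{1}{70} = \frac{1}{70} \approx 0.014286$)
$\left(\frac{1}{v{\left(10 \right)}} + M\right) \left(-29\right) = \left(\frac{1}{\left(-6\right) 10 \frac{1}{-4 + 10}} + \frac{1}{70}\right) \left(-29\right) = \left(\frac{1}{\left(-6\right) 10 \cdot \frac{1}{6}} + \frac{1}{70}\right) \left(-29\right) = \left(\frac{1}{-10} + \frac{1}{70}\right) \left(-29\right) = \left(- \frac{1}{10} + \frac{1}{70}\right) \left(-29\right) = \left(- \frac{3}{35}\right) \left(-29\right) = \frac{87}{35}$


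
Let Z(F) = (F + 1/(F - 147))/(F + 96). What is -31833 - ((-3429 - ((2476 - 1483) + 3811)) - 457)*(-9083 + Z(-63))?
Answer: -4975720738/63 ≈ -7.8980e+7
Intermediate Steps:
Z(F) = (F + 1/(-147 + F))/(96 + F)
-31833 - ((-3429 - ((2476 - 1483) + 3811)) - 457)*(-9083 + Z(-63)) = -31833 - ((-3429 - ((2476 - 1483) + 3811)) - 457)*(-9083 + (-1 - 1*(-63)² + 147*(-63))/(14112 - 1*(-63)² + 51*(-63))) = -31833 - ((-3429 - (993 + 3811)) - 457)*(-9083 + (-1 - 1*3969 - 9261)/(14112 - 1*3969 - 3213)) = -31833 - ((-3429 - 1*4804) - 457)*(-9083 + (-1 - 3969 - 9261)/(14112 - 3969 - 3213)) = -31833 - ((-3429 - 4804) - 457)*(-9083 - 13231/6930) = -31833 - (-8233 - 457)*(-9083 + (1/6930)*(-13231)) = -31833 - (-8690)*(-9083 - 13231/6930) = -31833 - (-8690)*(-62958421)/6930 = -31833 - 1*4973715259/63 = -31833 - 4973715259/63 = -4975720738/63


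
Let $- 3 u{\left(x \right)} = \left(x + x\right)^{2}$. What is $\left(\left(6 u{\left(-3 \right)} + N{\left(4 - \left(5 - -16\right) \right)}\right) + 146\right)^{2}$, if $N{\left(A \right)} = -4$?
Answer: $4900$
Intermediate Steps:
$u{\left(x \right)} = - \frac{4 x^{2}}{3}$ ($u{\left(x \right)} = - \frac{\left(x + x\right)^{2}}{3} = - \frac{\left(2 x\right)^{2}}{3} = - \frac{4 x^{2}}{3}$)
$\left(\left(6 u{\left(-3 \right)} + N{\left(4 - \left(5 - -16\right) \right)}\right) + 146\right)^{2} = \left(\left(6 \left(- \frac{4 \left(-3\right)^{2}}{3}\right) - 4\right) + 146\right)^{2} = \left(\left(6 \left(\left(- \frac{4}{3}\right) 9\right) - 4\right) + 146\right)^{2} = \left(\left(6 \left(-12\right) - 4\right) + 146\right)^{2} = \left(\left(-72 - 4\right) + 146\right)^{2} = \left(-76 + 146\right)^{2} = 70^{2} = 4900$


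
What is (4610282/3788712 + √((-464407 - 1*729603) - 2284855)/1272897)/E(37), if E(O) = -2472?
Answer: -2305141/4682848032 - 13*I*√20585/3146601384 ≈ -0.00049225 - 5.9276e-7*I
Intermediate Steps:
(4610282/3788712 + √((-464407 - 1*729603) - 2284855)/1272897)/E(37) = (4610282/3788712 + √((-464407 - 1*729603) - 2284855)/1272897)/(-2472) = (4610282*(1/3788712) + √((-464407 - 729603) - 2284855)*(1/1272897))*(-1/2472) = (2305141/1894356 + √(-1194010 - 2284855)*(1/1272897))*(-1/2472) = (2305141/1894356 + √(-3478865)*(1/1272897))*(-1/2472) = (2305141/1894356 + (13*I*√20585)*(1/1272897))*(-1/2472) = (2305141/1894356 + 13*I*√20585/1272897)*(-1/2472) = -2305141/4682848032 - 13*I*√20585/3146601384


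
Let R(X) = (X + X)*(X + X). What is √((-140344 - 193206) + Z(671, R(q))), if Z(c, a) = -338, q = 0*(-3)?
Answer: 8*I*√5217 ≈ 577.83*I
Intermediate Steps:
q = 0
R(X) = 4*X² (R(X) = (2*X)*(2*X) = 4*X²)
√((-140344 - 193206) + Z(671, R(q))) = √((-140344 - 193206) - 338) = √(-333550 - 338) = √(-333888) = 8*I*√5217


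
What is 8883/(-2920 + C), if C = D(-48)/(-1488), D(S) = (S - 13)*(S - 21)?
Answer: -1468656/483241 ≈ -3.0392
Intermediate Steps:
D(S) = (-21 + S)*(-13 + S) (D(S) = (-13 + S)*(-21 + S) = (-21 + S)*(-13 + S))
C = -1403/496 (C = (273 + (-48)**2 - 34*(-48))/(-1488) = (273 + 2304 + 1632)*(-1/1488) = 4209*(-1/1488) = -1403/496 ≈ -2.8286)
8883/(-2920 + C) = 8883/(-2920 - 1403/496) = 8883/(-1449723/496) = 8883*(-496/1449723) = -1468656/483241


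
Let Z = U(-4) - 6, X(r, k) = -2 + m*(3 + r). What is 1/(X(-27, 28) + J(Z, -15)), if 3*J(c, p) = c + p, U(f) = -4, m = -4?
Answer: 3/257 ≈ 0.011673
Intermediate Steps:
X(r, k) = -14 - 4*r (X(r, k) = -2 - 4*(3 + r) = -2 + (-12 - 4*r) = -14 - 4*r)
Z = -10 (Z = -4 - 6 = -10)
J(c, p) = c/3 + p/3 (J(c, p) = (c + p)/3 = c/3 + p/3)
1/(X(-27, 28) + J(Z, -15)) = 1/((-14 - 4*(-27)) + ((⅓)*(-10) + (⅓)*(-15))) = 1/((-14 + 108) + (-10/3 - 5)) = 1/(94 - 25/3) = 1/(257/3) = 3/257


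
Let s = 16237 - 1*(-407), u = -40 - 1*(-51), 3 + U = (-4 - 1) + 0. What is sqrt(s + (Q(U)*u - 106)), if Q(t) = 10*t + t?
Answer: 3*sqrt(1730) ≈ 124.78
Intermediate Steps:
U = -8 (U = -3 + ((-4 - 1) + 0) = -3 + (-5 + 0) = -3 - 5 = -8)
u = 11 (u = -40 + 51 = 11)
s = 16644 (s = 16237 + 407 = 16644)
Q(t) = 11*t
sqrt(s + (Q(U)*u - 106)) = sqrt(16644 + ((11*(-8))*11 - 106)) = sqrt(16644 + (-88*11 - 106)) = sqrt(16644 + (-968 - 106)) = sqrt(16644 - 1074) = sqrt(15570) = 3*sqrt(1730)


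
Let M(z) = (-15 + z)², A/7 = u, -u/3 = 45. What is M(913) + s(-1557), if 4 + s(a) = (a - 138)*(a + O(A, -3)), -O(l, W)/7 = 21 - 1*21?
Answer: 3445515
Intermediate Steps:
u = -135 (u = -3*45 = -135)
A = -945 (A = 7*(-135) = -945)
O(l, W) = 0 (O(l, W) = -7*(21 - 1*21) = -7*(21 - 21) = -7*0 = 0)
s(a) = -4 + a*(-138 + a) (s(a) = -4 + (a - 138)*(a + 0) = -4 + (-138 + a)*a = -4 + a*(-138 + a))
M(913) + s(-1557) = (-15 + 913)² + (-4 + (-1557)² - 138*(-1557)) = 898² + (-4 + 2424249 + 214866) = 806404 + 2639111 = 3445515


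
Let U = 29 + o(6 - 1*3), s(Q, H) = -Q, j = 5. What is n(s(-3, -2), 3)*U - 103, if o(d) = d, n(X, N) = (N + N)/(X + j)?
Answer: -79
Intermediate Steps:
n(X, N) = 2*N/(5 + X) (n(X, N) = (N + N)/(X + 5) = (2*N)/(5 + X) = 2*N/(5 + X))
U = 32 (U = 29 + (6 - 1*3) = 29 + (6 - 3) = 29 + 3 = 32)
n(s(-3, -2), 3)*U - 103 = (2*3/(5 - 1*(-3)))*32 - 103 = (2*3/(5 + 3))*32 - 103 = (2*3/8)*32 - 103 = (2*3*(⅛))*32 - 103 = (¾)*32 - 103 = 24 - 103 = -79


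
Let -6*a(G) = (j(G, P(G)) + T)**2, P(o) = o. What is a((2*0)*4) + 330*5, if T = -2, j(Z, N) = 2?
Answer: 1650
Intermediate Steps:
a(G) = 0 (a(G) = -(2 - 2)**2/6 = -1/6*0**2 = -1/6*0 = 0)
a((2*0)*4) + 330*5 = 0 + 330*5 = 0 + 1650 = 1650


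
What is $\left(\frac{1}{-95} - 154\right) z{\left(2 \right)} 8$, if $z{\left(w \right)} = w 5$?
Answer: $- \frac{234096}{19} \approx -12321.0$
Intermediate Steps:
$z{\left(w \right)} = 5 w$
$\left(\frac{1}{-95} - 154\right) z{\left(2 \right)} 8 = \left(\frac{1}{-95} - 154\right) 5 \cdot 2 \cdot 8 = \left(- \frac{1}{95} - 154\right) 10 \cdot 8 = \left(- \frac{14631}{95}\right) 80 = - \frac{234096}{19}$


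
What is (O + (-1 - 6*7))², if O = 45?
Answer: 4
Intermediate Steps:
(O + (-1 - 6*7))² = (45 + (-1 - 6*7))² = (45 + (-1 - 42))² = (45 - 43)² = 2² = 4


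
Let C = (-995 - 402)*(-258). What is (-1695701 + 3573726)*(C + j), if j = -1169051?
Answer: -1518617965625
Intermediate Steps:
C = 360426 (C = -1397*(-258) = 360426)
(-1695701 + 3573726)*(C + j) = (-1695701 + 3573726)*(360426 - 1169051) = 1878025*(-808625) = -1518617965625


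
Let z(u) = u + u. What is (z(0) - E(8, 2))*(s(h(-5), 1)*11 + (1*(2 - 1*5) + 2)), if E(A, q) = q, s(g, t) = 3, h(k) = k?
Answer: -64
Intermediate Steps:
z(u) = 2*u
(z(0) - E(8, 2))*(s(h(-5), 1)*11 + (1*(2 - 1*5) + 2)) = (2*0 - 1*2)*(3*11 + (1*(2 - 1*5) + 2)) = (0 - 2)*(33 + (1*(2 - 5) + 2)) = -2*(33 + (1*(-3) + 2)) = -2*(33 + (-3 + 2)) = -2*(33 - 1) = -2*32 = -64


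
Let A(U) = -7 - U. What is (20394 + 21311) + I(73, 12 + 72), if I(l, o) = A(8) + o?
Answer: 41774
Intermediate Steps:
I(l, o) = -15 + o (I(l, o) = (-7 - 1*8) + o = (-7 - 8) + o = -15 + o)
(20394 + 21311) + I(73, 12 + 72) = (20394 + 21311) + (-15 + (12 + 72)) = 41705 + (-15 + 84) = 41705 + 69 = 41774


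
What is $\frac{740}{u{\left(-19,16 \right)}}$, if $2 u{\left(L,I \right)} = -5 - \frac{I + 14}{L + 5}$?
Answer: $-518$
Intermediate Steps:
$u{\left(L,I \right)} = - \frac{5}{2} - \frac{14 + I}{2 \left(5 + L\right)}$ ($u{\left(L,I \right)} = \frac{-5 - \frac{I + 14}{L + 5}}{2} = \frac{-5 - \frac{14 + I}{5 + L}}{2} = - \frac{5}{2} - \frac{14 + I}{2 \left(5 + L\right)}$)
$\frac{740}{u{\left(-19,16 \right)}} = \frac{740}{\frac{1}{2} \frac{1}{5 - 19} \left(-39 - 16 - -95\right)} = \frac{740}{\frac{1}{2} \frac{1}{-14} \left(-39 - 16 + 95\right)} = \frac{740}{\frac{1}{2} \left(- \frac{1}{14}\right) 40} = \frac{740}{- \frac{10}{7}} = 740 \left(- \frac{7}{10}\right) = -518$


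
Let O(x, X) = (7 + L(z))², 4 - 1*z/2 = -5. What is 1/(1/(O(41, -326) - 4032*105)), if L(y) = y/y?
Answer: -423296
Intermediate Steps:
z = 18 (z = 8 - 2*(-5) = 8 + 10 = 18)
L(y) = 1
O(x, X) = 64 (O(x, X) = (7 + 1)² = 8² = 64)
1/(1/(O(41, -326) - 4032*105)) = 1/(1/(64 - 4032*105)) = 1/(1/(64 - 423360)) = 1/(1/(-423296)) = 1/(-1/423296) = -423296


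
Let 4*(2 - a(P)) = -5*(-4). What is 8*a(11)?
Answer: -24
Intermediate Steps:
a(P) = -3 (a(P) = 2 - (-5)*(-4)/4 = 2 - 1/4*20 = 2 - 5 = -3)
8*a(11) = 8*(-3) = -24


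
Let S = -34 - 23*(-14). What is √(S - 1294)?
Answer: I*√1006 ≈ 31.717*I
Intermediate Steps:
S = 288 (S = -34 + 322 = 288)
√(S - 1294) = √(288 - 1294) = √(-1006) = I*√1006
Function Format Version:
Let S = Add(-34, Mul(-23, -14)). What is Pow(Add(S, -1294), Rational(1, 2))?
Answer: Mul(I, Pow(1006, Rational(1, 2))) ≈ Mul(31.717, I)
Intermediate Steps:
S = 288 (S = Add(-34, 322) = 288)
Pow(Add(S, -1294), Rational(1, 2)) = Pow(Add(288, -1294), Rational(1, 2)) = Pow(-1006, Rational(1, 2)) = Mul(I, Pow(1006, Rational(1, 2)))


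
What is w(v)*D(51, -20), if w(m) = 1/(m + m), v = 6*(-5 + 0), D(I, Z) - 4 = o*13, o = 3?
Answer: -43/60 ≈ -0.71667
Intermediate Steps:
D(I, Z) = 43 (D(I, Z) = 4 + 3*13 = 4 + 39 = 43)
v = -30 (v = 6*(-5) = -30)
w(m) = 1/(2*m)
w(v)*D(51, -20) = ((½)/(-30))*43 = ((½)*(-1/30))*43 = -1/60*43 = -43/60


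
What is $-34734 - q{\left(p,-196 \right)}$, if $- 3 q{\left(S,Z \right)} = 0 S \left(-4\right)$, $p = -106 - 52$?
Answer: $-34734$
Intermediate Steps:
$p = -158$
$q{\left(S,Z \right)} = 0$ ($q{\left(S,Z \right)} = - \frac{0 S \left(-4\right)}{3} = - \frac{0 \left(-4\right)}{3} = \left(- \frac{1}{3}\right) 0 = 0$)
$-34734 - q{\left(p,-196 \right)} = -34734 - 0 = -34734 + 0 = -34734$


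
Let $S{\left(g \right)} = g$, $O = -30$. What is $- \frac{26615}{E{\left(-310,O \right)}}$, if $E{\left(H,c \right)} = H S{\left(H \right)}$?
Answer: $- \frac{5323}{19220} \approx -0.27695$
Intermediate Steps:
$E{\left(H,c \right)} = H^{2}$ ($E{\left(H,c \right)} = H H = H^{2}$)
$- \frac{26615}{E{\left(-310,O \right)}} = - \frac{26615}{\left(-310\right)^{2}} = - \frac{26615}{96100} = \left(-26615\right) \frac{1}{96100} = - \frac{5323}{19220}$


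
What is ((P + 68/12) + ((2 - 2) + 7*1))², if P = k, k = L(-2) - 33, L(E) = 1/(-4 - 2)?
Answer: 1681/4 ≈ 420.25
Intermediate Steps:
L(E) = -⅙ (L(E) = 1/(-6) = -⅙)
k = -199/6 (k = -⅙ - 33 = -199/6 ≈ -33.167)
P = -199/6 ≈ -33.167
((P + 68/12) + ((2 - 2) + 7*1))² = ((-199/6 + 68/12) + ((2 - 2) + 7*1))² = ((-199/6 + 68*(1/12)) + (0 + 7))² = ((-199/6 + 17/3) + 7)² = (-55/2 + 7)² = (-41/2)² = 1681/4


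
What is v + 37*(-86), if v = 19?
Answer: -3163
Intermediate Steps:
v + 37*(-86) = 19 + 37*(-86) = 19 - 3182 = -3163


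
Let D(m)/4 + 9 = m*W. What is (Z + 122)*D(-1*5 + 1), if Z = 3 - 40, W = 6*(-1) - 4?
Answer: 10540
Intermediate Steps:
W = -10 (W = -6 - 4 = -10)
D(m) = -36 - 40*m (D(m) = -36 + 4*(m*(-10)) = -36 + 4*(-10*m) = -36 - 40*m)
Z = -37
(Z + 122)*D(-1*5 + 1) = (-37 + 122)*(-36 - 40*(-1*5 + 1)) = 85*(-36 - 40*(-5 + 1)) = 85*(-36 - 40*(-4)) = 85*(-36 + 160) = 85*124 = 10540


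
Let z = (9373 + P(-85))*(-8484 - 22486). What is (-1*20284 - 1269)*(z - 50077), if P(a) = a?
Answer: 6200785965661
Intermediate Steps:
z = -287649360 (z = (9373 - 85)*(-8484 - 22486) = 9288*(-30970) = -287649360)
(-1*20284 - 1269)*(z - 50077) = (-1*20284 - 1269)*(-287649360 - 50077) = (-20284 - 1269)*(-287699437) = -21553*(-287699437) = 6200785965661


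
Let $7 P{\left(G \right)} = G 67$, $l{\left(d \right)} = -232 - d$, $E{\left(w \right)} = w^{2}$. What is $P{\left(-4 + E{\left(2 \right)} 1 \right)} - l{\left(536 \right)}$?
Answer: $768$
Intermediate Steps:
$P{\left(G \right)} = \frac{67 G}{7}$ ($P{\left(G \right)} = \frac{G 67}{7} = \frac{67 G}{7}$)
$P{\left(-4 + E{\left(2 \right)} 1 \right)} - l{\left(536 \right)} = \frac{67 \left(-4 + 2^{2} \cdot 1\right)}{7} - \left(-232 - 536\right) = \frac{67 \left(-4 + 4 \cdot 1\right)}{7} - \left(-232 - 536\right) = \frac{67 \left(-4 + 4\right)}{7} - -768 = \frac{67}{7} \cdot 0 + 768 = 0 + 768 = 768$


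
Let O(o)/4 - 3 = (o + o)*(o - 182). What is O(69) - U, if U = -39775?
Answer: -22589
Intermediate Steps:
O(o) = 12 + 8*o*(-182 + o) (O(o) = 12 + 4*((o + o)*(o - 182)) = 12 + 4*((2*o)*(-182 + o)) = 12 + 4*(2*o*(-182 + o)) = 12 + 8*o*(-182 + o))
O(69) - U = (12 - 1456*69 + 8*69²) - 1*(-39775) = (12 - 100464 + 8*4761) + 39775 = (12 - 100464 + 38088) + 39775 = -62364 + 39775 = -22589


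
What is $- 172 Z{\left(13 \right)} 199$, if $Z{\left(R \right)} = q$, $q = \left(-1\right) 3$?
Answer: $102684$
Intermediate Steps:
$q = -3$
$Z{\left(R \right)} = -3$
$- 172 Z{\left(13 \right)} 199 = \left(-172\right) \left(-3\right) 199 = 516 \cdot 199 = 102684$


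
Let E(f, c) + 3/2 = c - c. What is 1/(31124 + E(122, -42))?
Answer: 2/62245 ≈ 3.2131e-5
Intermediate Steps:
E(f, c) = -3/2 (E(f, c) = -3/2 + (c - c) = -3/2 + 0 = -3/2)
1/(31124 + E(122, -42)) = 1/(31124 - 3/2) = 1/(62245/2) = 2/62245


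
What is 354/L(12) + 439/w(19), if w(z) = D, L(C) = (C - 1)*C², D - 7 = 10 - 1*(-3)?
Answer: 29269/1320 ≈ 22.173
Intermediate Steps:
D = 20 (D = 7 + (10 - 1*(-3)) = 7 + (10 + 3) = 7 + 13 = 20)
L(C) = C²*(-1 + C) (L(C) = (-1 + C)*C² = C²*(-1 + C))
w(z) = 20
354/L(12) + 439/w(19) = 354/((12²*(-1 + 12))) + 439/20 = 354/((144*11)) + 439*(1/20) = 354/1584 + 439/20 = 354*(1/1584) + 439/20 = 59/264 + 439/20 = 29269/1320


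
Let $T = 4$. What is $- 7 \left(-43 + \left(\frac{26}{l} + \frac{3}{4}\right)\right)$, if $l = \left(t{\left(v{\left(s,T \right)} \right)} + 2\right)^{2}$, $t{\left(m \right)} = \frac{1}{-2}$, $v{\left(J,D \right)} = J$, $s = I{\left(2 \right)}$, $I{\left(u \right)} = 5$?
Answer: $\frac{7735}{36} \approx 214.86$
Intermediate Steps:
$s = 5$
$t{\left(m \right)} = - \frac{1}{2}$
$l = \frac{9}{4}$ ($l = \left(- \frac{1}{2} + 2\right)^{2} = \left(\frac{3}{2}\right)^{2} = \frac{9}{4} \approx 2.25$)
$- 7 \left(-43 + \left(\frac{26}{l} + \frac{3}{4}\right)\right) = - 7 \left(-43 + \left(\frac{26}{\frac{9}{4}} + \frac{3}{4}\right)\right) = - 7 \left(-43 + \left(26 \cdot \frac{4}{9} + 3 \cdot \frac{1}{4}\right)\right) = - 7 \left(-43 + \left(\frac{104}{9} + \frac{3}{4}\right)\right) = - 7 \left(-43 + \frac{443}{36}\right) = \left(-7\right) \left(- \frac{1105}{36}\right) = \frac{7735}{36}$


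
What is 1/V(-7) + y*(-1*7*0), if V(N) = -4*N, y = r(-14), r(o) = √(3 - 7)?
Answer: 1/28 ≈ 0.035714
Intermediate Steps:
r(o) = 2*I (r(o) = √(-4) = 2*I)
y = 2*I ≈ 2.0*I
1/V(-7) + y*(-1*7*0) = 1/(-4*(-7)) + (2*I)*(-1*7*0) = 1/28 + (2*I)*(-7*0) = 1/28 + (2*I)*0 = 1/28 + 0 = 1/28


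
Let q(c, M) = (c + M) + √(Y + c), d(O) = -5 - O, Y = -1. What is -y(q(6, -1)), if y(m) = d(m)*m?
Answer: 55 + 15*√5 ≈ 88.541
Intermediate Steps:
q(c, M) = M + c + √(-1 + c) (q(c, M) = (c + M) + √(-1 + c) = (M + c) + √(-1 + c) = M + c + √(-1 + c))
y(m) = m*(-5 - m) (y(m) = (-5 - m)*m = m*(-5 - m))
-y(q(6, -1)) = -(-1)*(-1 + 6 + √(-1 + 6))*(5 + (-1 + 6 + √(-1 + 6))) = -(-1)*(-1 + 6 + √5)*(5 + (-1 + 6 + √5)) = -(-1)*(5 + √5)*(5 + (5 + √5)) = -(-1)*(5 + √5)*(10 + √5) = (5 + √5)*(10 + √5)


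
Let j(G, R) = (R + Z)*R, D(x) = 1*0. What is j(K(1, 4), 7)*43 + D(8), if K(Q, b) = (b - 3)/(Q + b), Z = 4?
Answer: 3311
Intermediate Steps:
D(x) = 0
K(Q, b) = (-3 + b)/(Q + b)
j(G, R) = R*(4 + R) (j(G, R) = (R + 4)*R = (4 + R)*R = R*(4 + R))
j(K(1, 4), 7)*43 + D(8) = (7*(4 + 7))*43 + 0 = (7*11)*43 + 0 = 77*43 + 0 = 3311 + 0 = 3311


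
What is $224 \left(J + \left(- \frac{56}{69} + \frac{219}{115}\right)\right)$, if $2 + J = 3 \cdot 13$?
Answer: $\frac{2943808}{345} \approx 8532.8$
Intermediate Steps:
$J = 37$ ($J = -2 + 3 \cdot 13 = -2 + 39 = 37$)
$224 \left(J + \left(- \frac{56}{69} + \frac{219}{115}\right)\right) = 224 \left(37 + \left(- \frac{56}{69} + \frac{219}{115}\right)\right) = 224 \left(37 + \frac{377}{345}\right) = 224 \cdot \frac{13142}{345} = \frac{2943808}{345}$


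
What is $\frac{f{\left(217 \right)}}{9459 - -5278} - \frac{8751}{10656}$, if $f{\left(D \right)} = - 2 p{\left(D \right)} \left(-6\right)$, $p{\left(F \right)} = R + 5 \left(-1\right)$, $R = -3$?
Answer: $- \frac{43328821}{52345824} \approx -0.82774$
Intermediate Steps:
$p{\left(F \right)} = -8$ ($p{\left(F \right)} = -3 + 5 \left(-1\right) = -3 - 5 = -8$)
$f{\left(D \right)} = -96$ ($f{\left(D \right)} = \left(-2\right) \left(-8\right) \left(-6\right) = 16 \left(-6\right) = -96$)
$\frac{f{\left(217 \right)}}{9459 - -5278} - \frac{8751}{10656} = - \frac{96}{9459 - -5278} - \frac{8751}{10656} = - \frac{96}{9459 + 5278} - \frac{2917}{3552} = - \frac{96}{14737} - \frac{2917}{3552} = - \frac{43328821}{52345824}$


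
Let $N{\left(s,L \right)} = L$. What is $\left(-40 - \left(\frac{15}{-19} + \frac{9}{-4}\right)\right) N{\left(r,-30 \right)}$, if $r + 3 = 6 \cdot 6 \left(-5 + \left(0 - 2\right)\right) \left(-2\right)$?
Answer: $\frac{42135}{38} \approx 1108.8$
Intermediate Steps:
$r = 501$ ($r = -3 + 6 \cdot 6 \left(-5 + \left(0 - 2\right)\right) \left(-2\right) = -3 + 36 \left(-5 - 2\right) \left(-2\right) = -3 + 36 \left(\left(-7\right) \left(-2\right)\right) = -3 + 36 \cdot 14 = -3 + 504 = 501$)
$\left(-40 - \left(\frac{15}{-19} + \frac{9}{-4}\right)\right) N{\left(r,-30 \right)} = \left(-40 - \left(\frac{15}{-19} + \frac{9}{-4}\right)\right) \left(-30\right) = \left(-40 - \left(15 \left(- \frac{1}{19}\right) + 9 \left(- \frac{1}{4}\right)\right)\right) \left(-30\right) = \left(-40 - \left(- \frac{15}{19} - \frac{9}{4}\right)\right) \left(-30\right) = \left(-40 - - \frac{231}{76}\right) \left(-30\right) = \left(-40 + \frac{231}{76}\right) \left(-30\right) = \left(- \frac{2809}{76}\right) \left(-30\right) = \frac{42135}{38}$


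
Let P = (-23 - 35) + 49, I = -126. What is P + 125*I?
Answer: -15759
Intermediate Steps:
P = -9 (P = -58 + 49 = -9)
P + 125*I = -9 + 125*(-126) = -9 - 15750 = -15759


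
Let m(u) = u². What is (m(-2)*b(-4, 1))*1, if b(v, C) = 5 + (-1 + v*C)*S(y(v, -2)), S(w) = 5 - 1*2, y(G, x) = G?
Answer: -40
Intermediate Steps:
S(w) = 3 (S(w) = 5 - 2 = 3)
b(v, C) = 2 + 3*C*v (b(v, C) = 5 + (-1 + v*C)*3 = 5 + (-1 + C*v)*3 = 5 + (-3 + 3*C*v) = 2 + 3*C*v)
(m(-2)*b(-4, 1))*1 = ((-2)²*(2 + 3*1*(-4)))*1 = (4*(2 - 12))*1 = (4*(-10))*1 = -40*1 = -40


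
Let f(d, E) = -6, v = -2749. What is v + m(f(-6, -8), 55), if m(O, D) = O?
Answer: -2755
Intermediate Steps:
v + m(f(-6, -8), 55) = -2749 - 6 = -2755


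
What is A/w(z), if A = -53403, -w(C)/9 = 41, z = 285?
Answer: 17801/123 ≈ 144.72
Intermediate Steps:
w(C) = -369 (w(C) = -9*41 = -369)
A/w(z) = -53403/(-369) = -53403*(-1/369) = 17801/123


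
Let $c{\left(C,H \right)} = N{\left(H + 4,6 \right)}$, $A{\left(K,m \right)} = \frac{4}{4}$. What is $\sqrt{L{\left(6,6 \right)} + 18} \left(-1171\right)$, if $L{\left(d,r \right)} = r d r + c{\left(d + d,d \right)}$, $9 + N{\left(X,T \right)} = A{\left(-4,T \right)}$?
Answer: $- 1171 \sqrt{226} \approx -17604.0$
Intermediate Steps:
$A{\left(K,m \right)} = 1$ ($A{\left(K,m \right)} = 4 \cdot \frac{1}{4} = 1$)
$N{\left(X,T \right)} = -8$ ($N{\left(X,T \right)} = -9 + 1 = -8$)
$c{\left(C,H \right)} = -8$
$L{\left(d,r \right)} = -8 + d r^{2}$ ($L{\left(d,r \right)} = r d r - 8 = d r r - 8 = d r^{2} - 8 = -8 + d r^{2}$)
$\sqrt{L{\left(6,6 \right)} + 18} \left(-1171\right) = \sqrt{\left(-8 + 6 \cdot 6^{2}\right) + 18} \left(-1171\right) = \sqrt{\left(-8 + 6 \cdot 36\right) + 18} \left(-1171\right) = \sqrt{\left(-8 + 216\right) + 18} \left(-1171\right) = \sqrt{208 + 18} \left(-1171\right) = \sqrt{226} \left(-1171\right) = - 1171 \sqrt{226}$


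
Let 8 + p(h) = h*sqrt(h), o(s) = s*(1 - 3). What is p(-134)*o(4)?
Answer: 64 + 1072*I*sqrt(134) ≈ 64.0 + 12409.0*I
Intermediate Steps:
o(s) = -2*s (o(s) = s*(-2) = -2*s)
p(h) = -8 + h**(3/2) (p(h) = -8 + h*sqrt(h) = -8 + h**(3/2))
p(-134)*o(4) = (-8 + (-134)**(3/2))*(-2*4) = (-8 - 134*I*sqrt(134))*(-8) = 64 + 1072*I*sqrt(134)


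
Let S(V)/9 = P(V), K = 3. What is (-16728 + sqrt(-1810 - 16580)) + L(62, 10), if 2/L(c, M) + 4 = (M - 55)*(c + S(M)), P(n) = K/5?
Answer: -50802938/3037 + I*sqrt(18390) ≈ -16728.0 + 135.61*I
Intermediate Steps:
P(n) = 3/5
S(V) = 27/5 (S(V) = 9*(3/5) = 27/5)
L(c, M) = 2/(-4 + (-55 + M)*(27/5 + c)) (L(c, M) = 2/(-4 + (M - 55)*(c + 27/5)) = 2/(-4 + (-55 + M)*(27/5 + c)))
(-16728 + sqrt(-1810 - 16580)) + L(62, 10) = (-16728 + sqrt(-1810 - 16580)) + 10/(-1505 - 275*62 + 27*10 + 5*10*62) = (-16728 + sqrt(-18390)) + 10/(-1505 - 17050 + 270 + 3100) = (-16728 + I*sqrt(18390)) + 10/(-15185) = (-16728 + I*sqrt(18390)) + 10*(-1/15185) = (-16728 + I*sqrt(18390)) - 2/3037 = -50802938/3037 + I*sqrt(18390)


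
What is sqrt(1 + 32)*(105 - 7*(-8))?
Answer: 161*sqrt(33) ≈ 924.88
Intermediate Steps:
sqrt(1 + 32)*(105 - 7*(-8)) = sqrt(33)*(105 + 56) = sqrt(33)*161 = 161*sqrt(33)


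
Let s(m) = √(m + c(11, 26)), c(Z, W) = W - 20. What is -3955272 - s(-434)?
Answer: -3955272 - 2*I*√107 ≈ -3.9553e+6 - 20.688*I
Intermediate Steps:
c(Z, W) = -20 + W
s(m) = √(6 + m) (s(m) = √(m + (-20 + 26)) = √(m + 6) = √(6 + m))
-3955272 - s(-434) = -3955272 - √(6 - 434) = -3955272 - √(-428) = -3955272 - 2*I*√107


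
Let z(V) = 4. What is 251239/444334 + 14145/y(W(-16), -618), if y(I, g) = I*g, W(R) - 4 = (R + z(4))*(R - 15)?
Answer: 8682466587/17208167152 ≈ 0.50455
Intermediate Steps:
W(R) = 4 + (-15 + R)*(4 + R) (W(R) = 4 + (R + 4)*(R - 15) = 4 + (4 + R)*(-15 + R) = 4 + (-15 + R)*(4 + R))
251239/444334 + 14145/y(W(-16), -618) = 251239/444334 + 14145/(((-56 + (-16)**2 - 11*(-16))*(-618))) = 251239*(1/444334) + 14145/(((-56 + 256 + 176)*(-618))) = 251239/444334 + 14145/((376*(-618))) = 251239/444334 + 14145/(-232368) = 251239/444334 + 14145*(-1/232368) = 251239/444334 - 4715/77456 = 8682466587/17208167152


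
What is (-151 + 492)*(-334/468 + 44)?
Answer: 3453989/234 ≈ 14761.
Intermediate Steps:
(-151 + 492)*(-334/468 + 44) = 341*(-334*1/468 + 44) = 341*(-167/234 + 44) = 341*(10129/234) = 3453989/234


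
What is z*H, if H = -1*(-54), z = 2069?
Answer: 111726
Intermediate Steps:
H = 54
z*H = 2069*54 = 111726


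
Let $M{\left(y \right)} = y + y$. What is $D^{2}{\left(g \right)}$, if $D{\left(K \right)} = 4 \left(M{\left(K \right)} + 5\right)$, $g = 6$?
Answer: $4624$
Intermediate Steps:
$M{\left(y \right)} = 2 y$
$D{\left(K \right)} = 20 + 8 K$ ($D{\left(K \right)} = 4 \left(2 K + 5\right) = 4 \left(5 + 2 K\right) = 20 + 8 K$)
$D^{2}{\left(g \right)} = \left(20 + 8 \cdot 6\right)^{2} = \left(20 + 48\right)^{2} = 68^{2} = 4624$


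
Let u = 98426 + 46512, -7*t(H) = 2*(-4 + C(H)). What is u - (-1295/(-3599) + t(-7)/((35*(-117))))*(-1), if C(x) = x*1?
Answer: 14952614366227/103165335 ≈ 1.4494e+5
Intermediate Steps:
C(x) = x
t(H) = 8/7 - 2*H/7 (t(H) = -2*(-4 + H)/7 = -(-8 + 2*H)/7 = 8/7 - 2*H/7)
u = 144938
u - (-1295/(-3599) + t(-7)/((35*(-117))))*(-1) = 144938 - (-1295/(-3599) + (8/7 - 2/7*(-7))/((35*(-117))))*(-1) = 144938 - (-1295*(-1/3599) + (8/7 + 2)/(-4095))*(-1) = 144938 - (1295/3599 + (22/7)*(-1/4095))*(-1) = 144938 - (1295/3599 - 22/28665)*(-1) = 144938 - 37041997*(-1)/103165335 = 144938 - 1*(-37041997/103165335) = 144938 + 37041997/103165335 = 14952614366227/103165335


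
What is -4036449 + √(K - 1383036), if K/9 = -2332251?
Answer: -4036449 + I*√22373295 ≈ -4.0364e+6 + 4730.0*I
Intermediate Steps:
K = -20990259 (K = 9*(-2332251) = -20990259)
-4036449 + √(K - 1383036) = -4036449 + √(-20990259 - 1383036) = -4036449 + √(-22373295) = -4036449 + I*√22373295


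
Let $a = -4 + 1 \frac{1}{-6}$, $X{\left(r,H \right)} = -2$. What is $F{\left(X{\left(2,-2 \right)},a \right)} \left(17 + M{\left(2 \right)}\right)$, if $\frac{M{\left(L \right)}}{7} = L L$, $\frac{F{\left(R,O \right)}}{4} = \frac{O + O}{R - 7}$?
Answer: $\frac{500}{3} \approx 166.67$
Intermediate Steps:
$a = - \frac{25}{6}$ ($a = -4 + 1 \left(- \frac{1}{6}\right) = -4 - \frac{1}{6} = - \frac{25}{6} \approx -4.1667$)
$F{\left(R,O \right)} = \frac{8 O}{-7 + R}$ ($F{\left(R,O \right)} = 4 \frac{O + O}{R - 7} = 4 \frac{2 O}{-7 + R} = \frac{8 O}{-7 + R}$)
$M{\left(L \right)} = 7 L^{2}$ ($M{\left(L \right)} = 7 L L = 7 L^{2}$)
$F{\left(X{\left(2,-2 \right)},a \right)} \left(17 + M{\left(2 \right)}\right) = 8 \left(- \frac{25}{6}\right) \frac{1}{-7 - 2} \left(17 + 7 \cdot 2^{2}\right) = 8 \left(- \frac{25}{6}\right) \frac{1}{-9} \left(17 + 7 \cdot 4\right) = 8 \left(- \frac{25}{6}\right) \left(- \frac{1}{9}\right) \left(17 + 28\right) = \frac{100}{27} \cdot 45 = \frac{500}{3}$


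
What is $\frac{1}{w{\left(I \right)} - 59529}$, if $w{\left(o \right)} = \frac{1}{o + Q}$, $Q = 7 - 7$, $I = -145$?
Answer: $- \frac{145}{8631706} \approx -1.6799 \cdot 10^{-5}$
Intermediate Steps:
$Q = 0$ ($Q = 7 - 7 = 0$)
$w{\left(o \right)} = \frac{1}{o}$ ($w{\left(o \right)} = \frac{1}{o + 0} = \frac{1}{o}$)
$\frac{1}{w{\left(I \right)} - 59529} = \frac{1}{\frac{1}{-145} - 59529} = \frac{1}{- \frac{1}{145} - 59529} = \frac{1}{- \frac{8631706}{145}} = - \frac{145}{8631706}$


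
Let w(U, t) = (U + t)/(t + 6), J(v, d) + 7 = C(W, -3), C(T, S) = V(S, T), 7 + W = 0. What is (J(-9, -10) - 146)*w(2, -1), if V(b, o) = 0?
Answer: -153/5 ≈ -30.600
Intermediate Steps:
W = -7 (W = -7 + 0 = -7)
C(T, S) = 0
J(v, d) = -7 (J(v, d) = -7 + 0 = -7)
w(U, t) = (U + t)/(6 + t)
(J(-9, -10) - 146)*w(2, -1) = (-7 - 146)*((2 - 1)/(6 - 1)) = -153/5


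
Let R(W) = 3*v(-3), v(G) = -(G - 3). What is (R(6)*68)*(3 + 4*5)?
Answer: 28152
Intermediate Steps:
v(G) = 3 - G (v(G) = -(-3 + G) = 3 - G)
R(W) = 18 (R(W) = 3*(3 - 1*(-3)) = 3*(3 + 3) = 3*6 = 18)
(R(6)*68)*(3 + 4*5) = (18*68)*(3 + 4*5) = 1224*(3 + 20) = 1224*23 = 28152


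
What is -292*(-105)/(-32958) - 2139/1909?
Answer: -934979/455919 ≈ -2.0508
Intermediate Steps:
-292*(-105)/(-32958) - 2139/1909 = 30660*(-1/32958) - 2139*1/1909 = -5110/5493 - 93/83 = -934979/455919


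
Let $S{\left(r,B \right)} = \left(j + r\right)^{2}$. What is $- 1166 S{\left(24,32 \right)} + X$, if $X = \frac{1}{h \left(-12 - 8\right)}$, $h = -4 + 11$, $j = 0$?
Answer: $- \frac{94026241}{140} \approx -6.7162 \cdot 10^{5}$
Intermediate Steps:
$h = 7$
$S{\left(r,B \right)} = r^{2}$ ($S{\left(r,B \right)} = \left(0 + r\right)^{2} = r^{2}$)
$X = - \frac{1}{140}$ ($X = \frac{1}{7 \left(-12 - 8\right)} = \frac{1}{7 \left(-20\right)} = \frac{1}{-140} = - \frac{1}{140} \approx -0.0071429$)
$- 1166 S{\left(24,32 \right)} + X = - 1166 \cdot 24^{2} - \frac{1}{140} = \left(-1166\right) 576 - \frac{1}{140} = -671616 - \frac{1}{140} = - \frac{94026241}{140}$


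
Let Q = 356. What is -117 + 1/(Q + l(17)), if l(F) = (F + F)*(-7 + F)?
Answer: -81431/696 ≈ -117.00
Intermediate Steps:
l(F) = 2*F*(-7 + F) (l(F) = (2*F)*(-7 + F) = 2*F*(-7 + F))
-117 + 1/(Q + l(17)) = -117 + 1/(356 + 2*17*(-7 + 17)) = -117 + 1/(356 + 2*17*10) = -117 + 1/(356 + 340) = -117 + 1/696 = -81431/696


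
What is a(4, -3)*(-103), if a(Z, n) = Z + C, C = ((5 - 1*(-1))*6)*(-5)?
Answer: 18128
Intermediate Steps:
C = -180 (C = ((5 + 1)*6)*(-5) = (6*6)*(-5) = 36*(-5) = -180)
a(Z, n) = -180 + Z (a(Z, n) = Z - 180 = -180 + Z)
a(4, -3)*(-103) = (-180 + 4)*(-103) = -176*(-103) = 18128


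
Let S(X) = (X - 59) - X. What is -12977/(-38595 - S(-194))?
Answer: 12977/38536 ≈ 0.33675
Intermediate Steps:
S(X) = -59 (S(X) = (-59 + X) - X = -59)
-12977/(-38595 - S(-194)) = -12977/(-38595 - 1*(-59)) = -12977/(-38595 + 59) = -12977/(-38536) = -12977*(-1/38536) = 12977/38536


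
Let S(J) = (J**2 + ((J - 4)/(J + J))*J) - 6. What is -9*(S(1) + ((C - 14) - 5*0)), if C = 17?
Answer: 63/2 ≈ 31.500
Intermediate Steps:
S(J) = -8 + J**2 + J/2 (S(J) = (J**2 + ((-4 + J)/((2*J)))*J) - 6 = (J**2 + ((-4 + J)*(1/(2*J)))*J) - 6 = (J**2 + ((-4 + J)/(2*J))*J) - 6 = (J**2 + (-2 + J/2)) - 6 = (-2 + J**2 + J/2) - 6 = -8 + J**2 + J/2)
-9*(S(1) + ((C - 14) - 5*0)) = -9*((-8 + 1**2 + (1/2)*1) + ((17 - 14) - 5*0)) = -9*((-8 + 1 + 1/2) + (3 + 0)) = -9*(-13/2 + 3) = -9*(-7/2) = 63/2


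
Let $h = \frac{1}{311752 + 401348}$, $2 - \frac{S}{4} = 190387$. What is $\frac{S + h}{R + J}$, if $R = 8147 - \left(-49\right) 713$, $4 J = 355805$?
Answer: $- \frac{543054173999}{94154336775} \approx -5.7677$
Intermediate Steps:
$S = -761540$ ($S = 8 - 761548 = -761540$)
$J = \frac{355805}{4}$ ($J = \frac{1}{4} \cdot 355805 = \frac{355805}{4} \approx 88951.0$)
$h = \frac{1}{713100} \approx 1.4023 \cdot 10^{-6}$
$R = 43084$ ($R = 8147 - -34937 = 8147 + 34937 = 43084$)
$\frac{S + h}{R + J} = \frac{-761540 + \frac{1}{713100}}{43084 + \frac{355805}{4}} = - \frac{543054173999}{713100 \cdot \frac{528141}{4}} = \left(- \frac{543054173999}{713100}\right) \frac{4}{528141} = - \frac{543054173999}{94154336775}$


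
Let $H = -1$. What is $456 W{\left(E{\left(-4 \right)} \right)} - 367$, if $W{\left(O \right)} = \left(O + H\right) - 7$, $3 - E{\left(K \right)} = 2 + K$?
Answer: $-1735$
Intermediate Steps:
$E{\left(K \right)} = 1 - K$ ($E{\left(K \right)} = 3 - \left(2 + K\right) = 1 - K$)
$W{\left(O \right)} = -8 + O$ ($W{\left(O \right)} = \left(O - 1\right) - 7 = \left(-1 + O\right) - 7 = -8 + O$)
$456 W{\left(E{\left(-4 \right)} \right)} - 367 = 456 \left(-8 + \left(1 - -4\right)\right) - 367 = 456 \left(-8 + \left(1 + 4\right)\right) - 367 = 456 \left(-8 + 5\right) - 367 = 456 \left(-3\right) - 367 = -1368 - 367 = -1735$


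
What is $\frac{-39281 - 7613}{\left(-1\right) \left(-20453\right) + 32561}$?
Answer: $- \frac{23447}{26507} \approx -0.88456$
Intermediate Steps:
$\frac{-39281 - 7613}{\left(-1\right) \left(-20453\right) + 32561} = - \frac{46894}{20453 + 32561} = - \frac{46894}{53014} = \left(-46894\right) \frac{1}{53014} = - \frac{23447}{26507}$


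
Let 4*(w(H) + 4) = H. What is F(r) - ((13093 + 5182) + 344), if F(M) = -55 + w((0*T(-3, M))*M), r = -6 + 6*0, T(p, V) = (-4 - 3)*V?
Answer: -18678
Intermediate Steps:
T(p, V) = -7*V
w(H) = -4 + H/4
r = -6 (r = -6 + 0 = -6)
F(M) = -59 (F(M) = -55 + (-4 + ((0*(-7*M))*M)/4) = -55 + (-4 + (0*M)/4) = -55 + (-4 + (¼)*0) = -55 + (-4 + 0) = -55 - 4 = -59)
F(r) - ((13093 + 5182) + 344) = -59 - ((13093 + 5182) + 344) = -59 - (18275 + 344) = -59 - 1*18619 = -59 - 18619 = -18678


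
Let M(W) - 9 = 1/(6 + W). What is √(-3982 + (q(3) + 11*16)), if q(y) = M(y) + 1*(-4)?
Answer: 4*I*√2138/3 ≈ 61.651*I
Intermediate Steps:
M(W) = 9 + 1/(6 + W)
q(y) = -4 + (55 + 9*y)/(6 + y) (q(y) = (55 + 9*y)/(6 + y) + 1*(-4) = (55 + 9*y)/(6 + y) - 4 = -4 + (55 + 9*y)/(6 + y))
√(-3982 + (q(3) + 11*16)) = √(-3982 + ((31 + 5*3)/(6 + 3) + 11*16)) = √(-3982 + ((31 + 15)/9 + 176)) = √(-3982 + ((⅑)*46 + 176)) = √(-3982 + (46/9 + 176)) = √(-3982 + 1630/9) = √(-34208/9) = 4*I*√2138/3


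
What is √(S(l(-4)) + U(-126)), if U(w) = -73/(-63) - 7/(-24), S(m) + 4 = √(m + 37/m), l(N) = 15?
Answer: √(-449750 + 11760*√3930)/420 ≈ 1.2766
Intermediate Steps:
S(m) = -4 + √(m + 37/m)
U(w) = 731/504 (U(w) = -73*(-1/63) - 7*(-1/24) = 73/63 + 7/24 = 731/504)
√(S(l(-4)) + U(-126)) = √((-4 + √(15 + 37/15)) + 731/504) = √((-4 + √(262/15)) + 731/504) = √((-4 + √3930/15) + 731/504) = √(-1285/504 + √3930/15)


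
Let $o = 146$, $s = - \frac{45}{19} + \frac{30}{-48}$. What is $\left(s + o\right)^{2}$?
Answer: $\frac{472497169}{23104} \approx 20451.0$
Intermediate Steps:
$s = - \frac{455}{152}$ ($s = \left(-45\right) \frac{1}{19} + 30 \left(- \frac{1}{48}\right) = - \frac{45}{19} - \frac{5}{8} = - \frac{455}{152} \approx -2.9934$)
$\left(s + o\right)^{2} = \left(- \frac{455}{152} + 146\right)^{2} = \left(\frac{21737}{152}\right)^{2} = \frac{472497169}{23104}$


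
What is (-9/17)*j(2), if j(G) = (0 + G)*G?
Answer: -36/17 ≈ -2.1176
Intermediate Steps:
j(G) = G² (j(G) = G*G = G²)
(-9/17)*j(2) = -9/17*2² = -9*1/17*4 = -9/17*4 = -36/17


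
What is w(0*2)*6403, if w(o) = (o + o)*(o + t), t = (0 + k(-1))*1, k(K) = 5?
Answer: 0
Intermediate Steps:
t = 5 (t = (0 + 5)*1 = 5*1 = 5)
w(o) = 2*o*(5 + o) (w(o) = (o + o)*(o + 5) = (2*o)*(5 + o) = 2*o*(5 + o))
w(0*2)*6403 = (2*(0*2)*(5 + 0*2))*6403 = (2*0*(5 + 0))*6403 = (2*0*5)*6403 = 0*6403 = 0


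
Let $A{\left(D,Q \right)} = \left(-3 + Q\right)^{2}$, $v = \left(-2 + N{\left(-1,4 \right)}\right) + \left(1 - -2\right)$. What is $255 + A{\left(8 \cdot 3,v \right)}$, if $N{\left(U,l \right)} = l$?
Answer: $259$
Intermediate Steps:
$v = 5$ ($v = \left(-2 + 4\right) + \left(1 - -2\right) = 2 + \left(1 + 2\right) = 2 + 3 = 5$)
$255 + A{\left(8 \cdot 3,v \right)} = 255 + \left(-3 + 5\right)^{2} = 255 + 2^{2} = 255 + 4 = 259$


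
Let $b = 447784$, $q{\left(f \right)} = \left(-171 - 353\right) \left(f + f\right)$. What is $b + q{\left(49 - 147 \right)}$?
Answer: $550488$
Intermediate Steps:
$q{\left(f \right)} = - 1048 f$ ($q{\left(f \right)} = - 524 \cdot 2 f = - 1048 f$)
$b + q{\left(49 - 147 \right)} = 447784 - 1048 \left(49 - 147\right) = 447784 - -102704 = 447784 + 102704 = 550488$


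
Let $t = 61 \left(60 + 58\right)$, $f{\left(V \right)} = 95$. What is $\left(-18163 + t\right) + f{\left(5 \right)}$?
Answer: $-10870$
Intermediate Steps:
$t = 7198$ ($t = 61 \cdot 118 = 7198$)
$\left(-18163 + t\right) + f{\left(5 \right)} = \left(-18163 + 7198\right) + 95 = -10965 + 95 = -10870$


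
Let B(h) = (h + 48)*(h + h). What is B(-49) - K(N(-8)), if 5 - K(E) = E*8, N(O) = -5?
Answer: 53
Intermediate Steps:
B(h) = 2*h*(48 + h) (B(h) = (48 + h)*(2*h) = 2*h*(48 + h))
K(E) = 5 - 8*E (K(E) = 5 - E*8 = 5 - 8*E)
B(-49) - K(N(-8)) = 2*(-49)*(48 - 49) - (5 - 8*(-5)) = 2*(-49)*(-1) - (5 + 40) = 98 - 1*45 = 98 - 45 = 53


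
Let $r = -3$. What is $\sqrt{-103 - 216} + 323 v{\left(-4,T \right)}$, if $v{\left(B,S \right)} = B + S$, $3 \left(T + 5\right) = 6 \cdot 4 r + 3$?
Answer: $-10336 + i \sqrt{319} \approx -10336.0 + 17.861 i$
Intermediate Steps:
$T = -28$ ($T = -5 + \frac{6 \cdot 4 \left(-3\right) + 3}{3} = -5 + \frac{24 \left(-3\right) + 3}{3} = -5 + \frac{-72 + 3}{3} = -5 + \frac{1}{3} \left(-69\right) = -5 - 23 = -28$)
$\sqrt{-103 - 216} + 323 v{\left(-4,T \right)} = \sqrt{-103 - 216} + 323 \left(-4 - 28\right) = \sqrt{-319} + 323 \left(-32\right) = i \sqrt{319} - 10336 = -10336 + i \sqrt{319}$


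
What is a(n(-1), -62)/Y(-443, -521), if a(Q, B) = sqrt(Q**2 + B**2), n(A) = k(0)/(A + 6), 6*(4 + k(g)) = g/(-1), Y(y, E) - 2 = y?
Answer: -2*sqrt(24029)/2205 ≈ -0.14060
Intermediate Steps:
Y(y, E) = 2 + y
k(g) = -4 - g/6 (k(g) = -4 + (g/(-1))/6 = -4 + (g*(-1))/6 = -4 + (-g)/6 = -4 - g/6)
n(A) = -4/(6 + A) (n(A) = (-4 - 1/6*0)/(A + 6) = (-4 + 0)/(6 + A) = -4/(6 + A))
a(Q, B) = sqrt(B**2 + Q**2)
a(n(-1), -62)/Y(-443, -521) = sqrt((-62)**2 + (-4/(6 - 1))**2)/(2 - 443) = sqrt(3844 + (-4/5)**2)/(-441) = sqrt(3844 + (-4*1/5)**2)*(-1/441) = sqrt(3844 + (-4/5)**2)*(-1/441) = sqrt(3844 + 16/25)*(-1/441) = sqrt(96116/25)*(-1/441) = (2*sqrt(24029)/5)*(-1/441) = -2*sqrt(24029)/2205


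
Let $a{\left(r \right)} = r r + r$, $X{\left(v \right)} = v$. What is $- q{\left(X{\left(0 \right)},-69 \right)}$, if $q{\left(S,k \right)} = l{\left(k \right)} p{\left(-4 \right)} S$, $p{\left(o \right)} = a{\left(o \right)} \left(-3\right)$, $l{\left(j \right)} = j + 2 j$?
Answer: $0$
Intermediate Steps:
$a{\left(r \right)} = r + r^{2}$ ($a{\left(r \right)} = r^{2} + r = r + r^{2}$)
$l{\left(j \right)} = 3 j$
$p{\left(o \right)} = - 3 o \left(1 + o\right)$ ($p{\left(o \right)} = o \left(1 + o\right) \left(-3\right) = - 3 o \left(1 + o\right)$)
$q{\left(S,k \right)} = - 108 S k$ ($q{\left(S,k \right)} = 3 k \left(\left(-3\right) \left(-4\right) \left(1 - 4\right)\right) S = 3 k \left(\left(-3\right) \left(-4\right) \left(-3\right)\right) S = 3 k \left(-36\right) S = - 108 k S = - 108 S k$)
$- q{\left(X{\left(0 \right)},-69 \right)} = - \left(-108\right) 0 \left(-69\right) = \left(-1\right) 0 = 0$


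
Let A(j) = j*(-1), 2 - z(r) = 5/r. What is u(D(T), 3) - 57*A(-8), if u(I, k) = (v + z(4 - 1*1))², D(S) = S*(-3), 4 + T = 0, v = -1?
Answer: -4100/9 ≈ -455.56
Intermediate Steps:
z(r) = 2 - 5/r
A(j) = -j
T = -4 (T = -4 + 0 = -4)
D(S) = -3*S
u(I, k) = 4/9 (u(I, k) = (-1 + (2 - 5/(4 - 1*1)))² = (-1 + (2 - 5/(4 - 1)))² = (-1 + (2 - 5/3))² = (-1 + ⅓)² = (-⅔)² = 4/9)
u(D(T), 3) - 57*A(-8) = 4/9 - (-57)*(-8) = 4/9 - 57*8 = 4/9 - 456 = -4100/9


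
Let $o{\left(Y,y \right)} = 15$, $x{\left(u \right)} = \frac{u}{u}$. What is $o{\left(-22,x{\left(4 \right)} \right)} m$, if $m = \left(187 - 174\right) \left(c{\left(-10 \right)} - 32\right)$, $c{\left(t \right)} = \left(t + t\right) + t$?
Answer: $-12090$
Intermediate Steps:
$x{\left(u \right)} = 1$
$c{\left(t \right)} = 3 t$ ($c{\left(t \right)} = 2 t + t = 3 t$)
$m = -806$ ($m = \left(187 - 174\right) \left(3 \left(-10\right) - 32\right) = 13 \left(-30 - 32\right) = 13 \left(-62\right) = -806$)
$o{\left(-22,x{\left(4 \right)} \right)} m = 15 \left(-806\right) = -12090$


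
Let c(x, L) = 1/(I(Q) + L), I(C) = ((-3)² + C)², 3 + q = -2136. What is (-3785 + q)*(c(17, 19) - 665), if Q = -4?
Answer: 43332579/11 ≈ 3.9393e+6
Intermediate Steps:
q = -2139 (q = -3 - 2136 = -2139)
I(C) = (9 + C)²
c(x, L) = 1/(25 + L) (c(x, L) = 1/((9 - 4)² + L) = 1/(5² + L) = 1/(25 + L))
(-3785 + q)*(c(17, 19) - 665) = (-3785 - 2139)*(1/(25 + 19) - 665) = -5924*(1/44 - 665) = -5924*(-29259/44) = 43332579/11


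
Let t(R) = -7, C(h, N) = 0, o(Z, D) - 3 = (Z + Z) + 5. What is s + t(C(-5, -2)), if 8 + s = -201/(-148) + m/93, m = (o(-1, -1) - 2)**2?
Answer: -185399/13764 ≈ -13.470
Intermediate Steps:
o(Z, D) = 8 + 2*Z (o(Z, D) = 3 + ((Z + Z) + 5) = 3 + (2*Z + 5) = 3 + (5 + 2*Z) = 8 + 2*Z)
m = 16 (m = ((8 + 2*(-1)) - 2)**2 = ((8 - 2) - 2)**2 = (6 - 2)**2 = 4**2 = 16)
s = -89051/13764 (s = -8 + (-201/(-148) + 16/93) = -8 + (-201*(-1/148) + 16*(1/93)) = -8 + (201/148 + 16/93) = -8 + 21061/13764 = -89051/13764 ≈ -6.4698)
s + t(C(-5, -2)) = -89051/13764 - 7 = -185399/13764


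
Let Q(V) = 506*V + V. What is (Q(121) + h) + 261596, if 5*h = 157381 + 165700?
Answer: 1937796/5 ≈ 3.8756e+5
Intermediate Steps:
Q(V) = 507*V
h = 323081/5 (h = (157381 + 165700)/5 = (1/5)*323081 = 323081/5 ≈ 64616.)
(Q(121) + h) + 261596 = (507*121 + 323081/5) + 261596 = (61347 + 323081/5) + 261596 = 629816/5 + 261596 = 1937796/5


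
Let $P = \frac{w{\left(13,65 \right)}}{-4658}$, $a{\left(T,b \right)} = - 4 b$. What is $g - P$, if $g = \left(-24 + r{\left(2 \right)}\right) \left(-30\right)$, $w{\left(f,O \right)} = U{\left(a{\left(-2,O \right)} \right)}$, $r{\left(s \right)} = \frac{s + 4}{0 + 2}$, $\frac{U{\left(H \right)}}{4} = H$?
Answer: $\frac{1466750}{2329} \approx 629.78$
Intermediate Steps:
$U{\left(H \right)} = 4 H$
$r{\left(s \right)} = 2 + \frac{s}{2}$ ($r{\left(s \right)} = \frac{4 + s}{2} = \left(4 + s\right) \frac{1}{2} = 2 + \frac{s}{2}$)
$w{\left(f,O \right)} = - 16 O$ ($w{\left(f,O \right)} = 4 \left(- 4 O\right) = - 16 O$)
$g = 630$ ($g = \left(-24 + \left(2 + \frac{1}{2} \cdot 2\right)\right) \left(-30\right) = \left(-24 + \left(2 + 1\right)\right) \left(-30\right) = \left(-24 + 3\right) \left(-30\right) = \left(-21\right) \left(-30\right) = 630$)
$P = \frac{520}{2329}$ ($P = \frac{\left(-16\right) 65}{-4658} = \left(-1040\right) \left(- \frac{1}{4658}\right) = \frac{520}{2329} \approx 0.22327$)
$g - P = 630 - \frac{520}{2329} = \frac{1466750}{2329}$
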